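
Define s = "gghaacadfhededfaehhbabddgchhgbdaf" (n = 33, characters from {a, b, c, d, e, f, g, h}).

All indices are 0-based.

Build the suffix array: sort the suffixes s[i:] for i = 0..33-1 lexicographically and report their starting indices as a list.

rank→(start, suffix):
  0 → (3, 'aacadfhededfaehhbabddgchhgbdaf')
  1 → (20, 'abddgchhgbdaf')
  2 → (4, 'acadfhededfaehhbabddgchhgbdaf')
  3 → (6, 'adfhededfaehhbabddgchhgbdaf')
  4 → (15, 'aehhbabddgchhgbdaf')
  5 → (31, 'af')
  6 → (19, 'babddgchhgbdaf')
  7 → (29, 'bdaf')
  8 → (21, 'bddgchhgbdaf')
  9 → (5, 'cadfhededfaehhbabddgchhgbdaf')
  10 → (25, 'chhgbdaf')
  11 → (30, 'daf')
  12 → (22, 'ddgchhgbdaf')
  13 → (11, 'dedfaehhbabddgchhgbdaf')
  14 → (13, 'dfaehhbabddgchhgbdaf')
  15 → (7, 'dfhededfaehhbabddgchhgbdaf')
  16 → (23, 'dgchhgbdaf')
  17 → (10, 'ededfaehhbabddgchhgbdaf')
  18 → (12, 'edfaehhbabddgchhgbdaf')
  19 → (16, 'ehhbabddgchhgbdaf')
  20 → (32, 'f')
  21 → (14, 'faehhbabddgchhgbdaf')
  22 → (8, 'fhededfaehhbabddgchhgbdaf')
  23 → (28, 'gbdaf')
  24 → (24, 'gchhgbdaf')
  25 → (0, 'gghaacadfhededfaehhbabddgchhgbdaf')
  26 → (1, 'ghaacadfhededfaehhbabddgchhgbdaf')
  27 → (2, 'haacadfhededfaehhbabddgchhgbdaf')
  28 → (18, 'hbabddgchhgbdaf')
  29 → (9, 'hededfaehhbabddgchhgbdaf')
  30 → (27, 'hgbdaf')
  31 → (17, 'hhbabddgchhgbdaf')
  32 → (26, 'hhgbdaf')

[3, 20, 4, 6, 15, 31, 19, 29, 21, 5, 25, 30, 22, 11, 13, 7, 23, 10, 12, 16, 32, 14, 8, 28, 24, 0, 1, 2, 18, 9, 27, 17, 26]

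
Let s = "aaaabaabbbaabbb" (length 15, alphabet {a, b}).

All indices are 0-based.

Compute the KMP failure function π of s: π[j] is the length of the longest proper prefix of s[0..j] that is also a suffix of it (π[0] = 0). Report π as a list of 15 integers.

[0, 1, 2, 3, 0, 1, 2, 0, 0, 0, 1, 2, 0, 0, 0]

π[0] = 0
j=1 s[j]='a': π[1]=1 (border 'a')
j=2 s[j]='a': π[2]=2 (border 'aa')
j=3 s[j]='a': π[3]=3 (border 'aaa')
j=4 s[j]='b': k: 3→2→1→0; π[4]=0 (border '')
j=5 s[j]='a': π[5]=1 (border 'a')
j=6 s[j]='a': π[6]=2 (border 'aa')
j=7 s[j]='b': k: 2→1→0; π[7]=0 (border '')
j=8 s[j]='b': π[8]=0 (border '')
j=9 s[j]='b': π[9]=0 (border '')
j=10 s[j]='a': π[10]=1 (border 'a')
j=11 s[j]='a': π[11]=2 (border 'aa')
j=12 s[j]='b': k: 2→1→0; π[12]=0 (border '')
j=13 s[j]='b': π[13]=0 (border '')
j=14 s[j]='b': π[14]=0 (border '')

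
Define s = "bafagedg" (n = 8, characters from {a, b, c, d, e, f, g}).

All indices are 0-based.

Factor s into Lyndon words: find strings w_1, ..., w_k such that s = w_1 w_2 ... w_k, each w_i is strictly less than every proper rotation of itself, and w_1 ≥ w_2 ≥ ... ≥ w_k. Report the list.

emit factor 1: 'b' (i=0, period=1)
emit factor 2: 'afagedg' (i=1, period=7)

["b", "afagedg"]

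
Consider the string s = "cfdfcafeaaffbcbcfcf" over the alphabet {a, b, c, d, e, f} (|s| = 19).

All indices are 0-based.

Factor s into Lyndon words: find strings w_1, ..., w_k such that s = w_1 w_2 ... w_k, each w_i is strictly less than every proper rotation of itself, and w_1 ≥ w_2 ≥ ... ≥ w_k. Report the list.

emit factor 1: 'cfdf' (i=0, period=4)
emit factor 2: 'c' (i=4, period=1)
emit factor 3: 'afe' (i=5, period=3)
emit factor 4: 'aaffbcbcfcf' (i=8, period=11)

["cfdf", "c", "afe", "aaffbcbcfcf"]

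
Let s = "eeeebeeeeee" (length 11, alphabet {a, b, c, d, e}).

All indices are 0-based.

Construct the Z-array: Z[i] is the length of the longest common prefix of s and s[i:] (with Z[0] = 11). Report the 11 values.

[11, 3, 2, 1, 0, 4, 4, 4, 3, 2, 1]

Z[0]=11
i=1: outside box; Z[1]=3 extend→box=[1,4)
i=2: min(r-i=2, Z[1]=3)=2; Z[2]=2
i=3: min(r-i=1, Z[2]=2)=1; Z[3]=1
i=4: outside box; Z[4]=0
i=5: outside box; Z[5]=4 extend→box=[5,9)
i=6: min(r-i=3, Z[1]=3)=3; Z[6]=4 extend→box=[6,10)
i=7: min(r-i=3, Z[1]=3)=3; Z[7]=4 extend→box=[7,11)
i=8: min(r-i=3, Z[1]=3)=3; Z[8]=3
i=9: min(r-i=2, Z[2]=2)=2; Z[9]=2
i=10: min(r-i=1, Z[3]=1)=1; Z[10]=1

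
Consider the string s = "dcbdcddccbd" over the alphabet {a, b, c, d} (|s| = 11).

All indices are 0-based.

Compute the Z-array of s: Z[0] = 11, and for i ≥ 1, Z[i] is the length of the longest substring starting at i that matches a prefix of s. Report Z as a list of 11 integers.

[11, 0, 0, 2, 0, 1, 2, 0, 0, 0, 1]

Z[0]=11
i=1: outside box; Z[1]=0
i=2: outside box; Z[2]=0
i=3: outside box; Z[3]=2 scan→box=[3,5)
i=4: min(r-i=1, Z[1]=0)=0; Z[4]=0
i=5: outside box; Z[5]=1 scan→box=[5,6)
i=6: outside box; Z[6]=2 scan→box=[6,8)
i=7: min(r-i=1, Z[1]=0)=0; Z[7]=0
i=8: outside box; Z[8]=0
i=9: outside box; Z[9]=0
i=10: outside box; Z[10]=1 scan→box=[10,11)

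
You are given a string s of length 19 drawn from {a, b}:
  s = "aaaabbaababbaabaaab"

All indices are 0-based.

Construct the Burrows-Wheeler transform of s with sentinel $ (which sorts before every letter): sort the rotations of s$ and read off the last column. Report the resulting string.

b$baabbaaaabaaabbaaa

rank  rotation              last
    0  $aaaabbaababbaabaaab  b
    1  aaaabbaababbaabaaab$  $
    2  aaab$aaaabbaababbaab  b
    3  aaabbaababbaabaaab$a  a
    4  aab$aaaabbaababbaaba  a
    5  aabaaab$aaaabbaababb  b
    6  aababbaabaaab$aaaabb  b
    7  aabbaababbaabaaab$aa  a
    8  ab$aaaabbaababbaabaa  a
    9  abaaab$aaaabbaababba  a
   10  ababbaabaaab$aaaabba  a
   11  abbaabaaab$aaaabbaab  b
   12  abbaababbaabaaab$aaa  a
   13  b$aaaabbaababbaabaaa  a
   14  baaab$aaaabbaababbaa  a
   15  baabaaab$aaaabbaabab  b
   16  baababbaabaaab$aaaab  b
   17  babbaabaaab$aaaabbaa  a
   18  bbaabaaab$aaaabbaaba  a
   19  bbaababbaabaaab$aaaa  a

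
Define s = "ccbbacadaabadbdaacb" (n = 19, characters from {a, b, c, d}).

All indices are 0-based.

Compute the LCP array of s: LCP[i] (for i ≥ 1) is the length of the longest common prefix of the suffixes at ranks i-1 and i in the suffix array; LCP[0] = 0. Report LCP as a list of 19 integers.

[0, 2, 1, 1, 2, 1, 2, 0, 1, 2, 1, 1, 0, 1, 2, 1, 0, 3, 1]

sorted suffixes:
  #0 SA[0]=8  'aabadbdaacb'
  #1 SA[1]=15  'aacb'
  #2 SA[2]=9  'abadbdaacb'
  #3 SA[3]=4  'acadaabadbdaacb'
  #4 SA[4]=16  'acb'
  #5 SA[5]=6  'adaabadbdaacb'
  #6 SA[6]=11  'adbdaacb'
  #7 SA[7]=18  'b'
  #8 SA[8]=3  'bacadaabadbdaacb'
  #9 SA[9]=10  'badbdaacb'
  #10 SA[10]=2  'bbacadaabadbdaacb'
  #11 SA[11]=13  'bdaacb'
  #12 SA[12]=5  'cadaabadbdaacb'
  #13 SA[13]=17  'cb'
  #14 SA[14]=1  'cbbacadaabadbdaacb'
  #15 SA[15]=0  'ccbbacadaabadbdaacb'
  #16 SA[16]=7  'daabadbdaacb'
  #17 SA[17]=14  'daacb'
  #18 SA[18]=12  'dbdaacb'

SA = [8, 15, 9, 4, 16, 6, 11, 18, 3, 10, 2, 13, 5, 17, 1, 0, 7, 14, 12]
i: (SA[i-1],SA[i]) lcp shared
  1: (8,15) 2 'aa'
  2: (15,9) 1 'a'
  3: (9,4) 1 'a'
  4: (4,16) 2 'ac'
  5: (16,6) 1 'a'
  6: (6,11) 2 'ad'
  7: (11,18) 0 ''
  8: (18,3) 1 'b'
  9: (3,10) 2 'ba'
  10: (10,2) 1 'b'
  11: (2,13) 1 'b'
  12: (13,5) 0 ''
  13: (5,17) 1 'c'
  14: (17,1) 2 'cb'
  15: (1,0) 1 'c'
  16: (0,7) 0 ''
  17: (7,14) 3 'daa'
  18: (14,12) 1 'd'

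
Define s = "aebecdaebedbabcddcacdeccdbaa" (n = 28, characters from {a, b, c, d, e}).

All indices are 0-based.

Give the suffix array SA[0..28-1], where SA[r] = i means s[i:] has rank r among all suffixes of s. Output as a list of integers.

[27, 26, 12, 18, 0, 6, 25, 11, 13, 2, 8, 17, 22, 4, 23, 14, 19, 5, 24, 10, 16, 15, 20, 1, 7, 21, 3, 9]

rank→(start, suffix):
  0 → (27, 'a')
  1 → (26, 'aa')
  2 → (12, 'abcddcacdeccdbaa')
  3 → (18, 'acdeccdbaa')
  4 → (0, 'aebecdaebedbabcddcacdeccdbaa')
  5 → (6, 'aebedbabcddcacdeccdbaa')
  6 → (25, 'baa')
  7 → (11, 'babcddcacdeccdbaa')
  8 → (13, 'bcddcacdeccdbaa')
  9 → (2, 'becdaebedbabcddcacdeccdbaa')
  10 → (8, 'bedbabcddcacdeccdbaa')
  11 → (17, 'cacdeccdbaa')
  12 → (22, 'ccdbaa')
  13 → (4, 'cdaebedbabcddcacdeccdbaa')
  14 → (23, 'cdbaa')
  15 → (14, 'cddcacdeccdbaa')
  16 → (19, 'cdeccdbaa')
  17 → (5, 'daebedbabcddcacdeccdbaa')
  18 → (24, 'dbaa')
  19 → (10, 'dbabcddcacdeccdbaa')
  20 → (16, 'dcacdeccdbaa')
  21 → (15, 'ddcacdeccdbaa')
  22 → (20, 'deccdbaa')
  23 → (1, 'ebecdaebedbabcddcacdeccdbaa')
  24 → (7, 'ebedbabcddcacdeccdbaa')
  25 → (21, 'eccdbaa')
  26 → (3, 'ecdaebedbabcddcacdeccdbaa')
  27 → (9, 'edbabcddcacdeccdbaa')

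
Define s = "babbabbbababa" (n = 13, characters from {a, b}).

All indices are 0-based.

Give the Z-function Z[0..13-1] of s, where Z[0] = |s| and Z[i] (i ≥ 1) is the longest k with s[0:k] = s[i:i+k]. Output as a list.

[13, 0, 1, 4, 0, 1, 1, 3, 0, 3, 0, 2, 0]

Z[0]=13
i=1: i≥r, start 0; Z[1]=0
i=2: i≥r, start 0; Z[2]=1 scan→box=[2,3)
i=3: i≥r, start 0; Z[3]=4 scan→box=[3,7)
i=4: min(r-i=3, Z[1]=0)=0; Z[4]=0
i=5: min(r-i=2, Z[2]=1)=1; Z[5]=1
i=6: min(r-i=1, Z[3]=4)=1; Z[6]=1
i=7: i≥r, start 0; Z[7]=3 scan→box=[7,10)
i=8: min(r-i=2, Z[1]=0)=0; Z[8]=0
i=9: min(r-i=1, Z[2]=1)=1; Z[9]=3 scan→box=[9,12)
i=10: min(r-i=2, Z[1]=0)=0; Z[10]=0
i=11: min(r-i=1, Z[2]=1)=1; Z[11]=2 scan→box=[11,13)
i=12: min(r-i=1, Z[1]=0)=0; Z[12]=0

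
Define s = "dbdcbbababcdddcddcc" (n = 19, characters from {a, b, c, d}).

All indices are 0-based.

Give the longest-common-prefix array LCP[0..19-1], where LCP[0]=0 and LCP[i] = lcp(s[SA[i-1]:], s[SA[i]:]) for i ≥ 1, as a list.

sorted suffixes:
  #0 SA[0]=6  'ababcdddcddcc'
  #1 SA[1]=8  'abcdddcddcc'
  #2 SA[2]=5  'bababcdddcddcc'
  #3 SA[3]=7  'babcdddcddcc'
  #4 SA[4]=4  'bbababcdddcddcc'
  #5 SA[5]=9  'bcdddcddcc'
  #6 SA[6]=1  'bdcbbababcdddcddcc'
  #7 SA[7]=18  'c'
  #8 SA[8]=3  'cbbababcdddcddcc'
  #9 SA[9]=17  'cc'
  #10 SA[10]=14  'cddcc'
  #11 SA[11]=10  'cdddcddcc'
  #12 SA[12]=0  'dbdcbbababcdddcddcc'
  #13 SA[13]=2  'dcbbababcdddcddcc'
  #14 SA[14]=16  'dcc'
  #15 SA[15]=13  'dcddcc'
  #16 SA[16]=15  'ddcc'
  #17 SA[17]=12  'ddcddcc'
  #18 SA[18]=11  'dddcddcc'

SA = [6, 8, 5, 7, 4, 9, 1, 18, 3, 17, 14, 10, 0, 2, 16, 13, 15, 12, 11]
[i] adj suffixes → lcp
  [1] 6/8 → 2 ('ab')
  [2] 8/5 → 0 ('')
  [3] 5/7 → 3 ('bab')
  [4] 7/4 → 1 ('b')
  [5] 4/9 → 1 ('b')
  [6] 9/1 → 1 ('b')
  [7] 1/18 → 0 ('')
  [8] 18/3 → 1 ('c')
  [9] 3/17 → 1 ('c')
  [10] 17/14 → 1 ('c')
  [11] 14/10 → 3 ('cdd')
  [12] 10/0 → 0 ('')
  [13] 0/2 → 1 ('d')
  [14] 2/16 → 2 ('dc')
  [15] 16/13 → 2 ('dc')
  [16] 13/15 → 1 ('d')
  [17] 15/12 → 3 ('ddc')
  [18] 12/11 → 2 ('dd')

[0, 2, 0, 3, 1, 1, 1, 0, 1, 1, 1, 3, 0, 1, 2, 2, 1, 3, 2]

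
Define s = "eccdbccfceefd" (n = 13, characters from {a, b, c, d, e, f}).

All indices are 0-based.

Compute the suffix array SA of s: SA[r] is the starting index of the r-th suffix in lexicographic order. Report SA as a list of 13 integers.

rank | idx | suffix
   0 |   4 | bccfceefd
   1 |   1 | ccdbccfceefd
   2 |   5 | ccfceefd
   3 |   2 | cdbccfceefd
   4 |   8 | ceefd
   5 |   6 | cfceefd
   6 |  12 | d
   7 |   3 | dbccfceefd
   8 |   0 | eccdbccfceefd
   9 |   9 | eefd
  10 |  10 | efd
  11 |   7 | fceefd
  12 |  11 | fd

[4, 1, 5, 2, 8, 6, 12, 3, 0, 9, 10, 7, 11]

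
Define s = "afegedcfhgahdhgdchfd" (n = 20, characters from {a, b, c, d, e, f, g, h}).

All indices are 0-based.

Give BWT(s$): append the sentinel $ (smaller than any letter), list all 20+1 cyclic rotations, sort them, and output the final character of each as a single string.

d$gddfeghgfhachheacfd

rank  rotation               last
    0  $afegedcfhgahdhgdchfd  d
    1  afegedcfhgahdhgdchfd$  $
    2  ahdhgdchfd$afegedcfhg  g
    3  cfhgahdhgdchfd$afeged  d
    4  chfd$afegedcfhgahdhgd  d
    5  d$afegedcfhgahdhgdchf  f
    6  dcfhgahdhgdchfd$afege  e
    7  dchfd$afegedcfhgahdhg  g
    8  dhgdchfd$afegedcfhgah  h
    9  edcfhgahdhgdchfd$afeg  g
   10  egedcfhgahdhgdchfd$af  f
   11  fd$afegedcfhgahdhgdch  h
   12  fegedcfhgahdhgdchfd$a  a
   13  fhgahdhgdchfd$afegedc  c
   14  gahdhgdchfd$afegedcfh  h
   15  gdchfd$afegedcfhgahdh  h
   16  gedcfhgahdhgdchfd$afe  e
   17  hdhgdchfd$afegedcfhga  a
   18  hfd$afegedcfhgahdhgdc  c
   19  hgahdhgdchfd$afegedcf  f
   20  hgdchfd$afegedcfhgahd  d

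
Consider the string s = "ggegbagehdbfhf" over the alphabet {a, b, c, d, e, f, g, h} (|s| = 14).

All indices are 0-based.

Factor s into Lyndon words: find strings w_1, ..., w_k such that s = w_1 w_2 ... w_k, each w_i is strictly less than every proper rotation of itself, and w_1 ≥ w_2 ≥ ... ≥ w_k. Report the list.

emit factor 1: 'g' (i=0, period=1)
emit factor 2: 'g' (i=1, period=1)
emit factor 3: 'eg' (i=2, period=2)
emit factor 4: 'b' (i=4, period=1)
emit factor 5: 'agehdbfhf' (i=5, period=9)

["g", "g", "eg", "b", "agehdbfhf"]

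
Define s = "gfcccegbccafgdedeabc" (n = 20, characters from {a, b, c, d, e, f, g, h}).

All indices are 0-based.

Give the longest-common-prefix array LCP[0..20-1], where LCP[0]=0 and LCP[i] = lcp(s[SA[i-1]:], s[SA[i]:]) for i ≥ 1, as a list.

[0, 1, 0, 2, 0, 1, 1, 2, 2, 1, 0, 2, 0, 1, 1, 0, 1, 0, 1, 1]

sorted suffixes:
  #0 SA[0]=17  'abc'
  #1 SA[1]=10  'afgdedeabc'
  #2 SA[2]=18  'bc'
  #3 SA[3]=7  'bccafgdedeabc'
  #4 SA[4]=19  'c'
  #5 SA[5]=9  'cafgdedeabc'
  #6 SA[6]=8  'ccafgdedeabc'
  #7 SA[7]=2  'cccegbccafgdedeabc'
  #8 SA[8]=3  'ccegbccafgdedeabc'
  #9 SA[9]=4  'cegbccafgdedeabc'
  #10 SA[10]=15  'deabc'
  #11 SA[11]=13  'dedeabc'
  #12 SA[12]=16  'eabc'
  #13 SA[13]=14  'edeabc'
  #14 SA[14]=5  'egbccafgdedeabc'
  #15 SA[15]=1  'fcccegbccafgdedeabc'
  #16 SA[16]=11  'fgdedeabc'
  #17 SA[17]=6  'gbccafgdedeabc'
  #18 SA[18]=12  'gdedeabc'
  #19 SA[19]=0  'gfcccegbccafgdedeabc'

SA = [17, 10, 18, 7, 19, 9, 8, 2, 3, 4, 15, 13, 16, 14, 5, 1, 11, 6, 12, 0]
i: (SA[i-1],SA[i]) lcp shared
  1: (17,10) 1 'a'
  2: (10,18) 0 ''
  3: (18,7) 2 'bc'
  4: (7,19) 0 ''
  5: (19,9) 1 'c'
  6: (9,8) 1 'c'
  7: (8,2) 2 'cc'
  8: (2,3) 2 'cc'
  9: (3,4) 1 'c'
  10: (4,15) 0 ''
  11: (15,13) 2 'de'
  12: (13,16) 0 ''
  13: (16,14) 1 'e'
  14: (14,5) 1 'e'
  15: (5,1) 0 ''
  16: (1,11) 1 'f'
  17: (11,6) 0 ''
  18: (6,12) 1 'g'
  19: (12,0) 1 'g'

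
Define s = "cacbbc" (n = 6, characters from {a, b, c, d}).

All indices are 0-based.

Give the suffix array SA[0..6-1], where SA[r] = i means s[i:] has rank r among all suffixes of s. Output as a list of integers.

[1, 3, 4, 5, 0, 2]

rank→(start, suffix):
  0 → (1, 'acbbc')
  1 → (3, 'bbc')
  2 → (4, 'bc')
  3 → (5, 'c')
  4 → (0, 'cacbbc')
  5 → (2, 'cbbc')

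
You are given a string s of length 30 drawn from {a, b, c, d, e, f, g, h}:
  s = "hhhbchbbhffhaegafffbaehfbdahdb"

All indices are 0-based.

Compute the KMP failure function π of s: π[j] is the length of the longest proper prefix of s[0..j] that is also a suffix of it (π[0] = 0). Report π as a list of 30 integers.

[0, 1, 2, 0, 0, 1, 0, 0, 1, 0, 0, 1, 0, 0, 0, 0, 0, 0, 0, 0, 0, 0, 1, 0, 0, 0, 0, 1, 0, 0]

π[0] = 0
j=1 s[j]='h': π[1]=1 (border 'h')
j=2 s[j]='h': π[2]=2 (border 'hh')
j=3 s[j]='b': k: 2→1→0; π[3]=0 (border '')
j=4 s[j]='c': π[4]=0 (border '')
j=5 s[j]='h': π[5]=1 (border 'h')
j=6 s[j]='b': k: 1→0; π[6]=0 (border '')
j=7 s[j]='b': π[7]=0 (border '')
j=8 s[j]='h': π[8]=1 (border 'h')
j=9 s[j]='f': k: 1→0; π[9]=0 (border '')
j=10 s[j]='f': π[10]=0 (border '')
j=11 s[j]='h': π[11]=1 (border 'h')
j=12 s[j]='a': k: 1→0; π[12]=0 (border '')
j=13 s[j]='e': π[13]=0 (border '')
j=14 s[j]='g': π[14]=0 (border '')
j=15 s[j]='a': π[15]=0 (border '')
j=16 s[j]='f': π[16]=0 (border '')
j=17 s[j]='f': π[17]=0 (border '')
j=18 s[j]='f': π[18]=0 (border '')
j=19 s[j]='b': π[19]=0 (border '')
j=20 s[j]='a': π[20]=0 (border '')
j=21 s[j]='e': π[21]=0 (border '')
j=22 s[j]='h': π[22]=1 (border 'h')
j=23 s[j]='f': k: 1→0; π[23]=0 (border '')
j=24 s[j]='b': π[24]=0 (border '')
j=25 s[j]='d': π[25]=0 (border '')
j=26 s[j]='a': π[26]=0 (border '')
j=27 s[j]='h': π[27]=1 (border 'h')
j=28 s[j]='d': k: 1→0; π[28]=0 (border '')
j=29 s[j]='b': π[29]=0 (border '')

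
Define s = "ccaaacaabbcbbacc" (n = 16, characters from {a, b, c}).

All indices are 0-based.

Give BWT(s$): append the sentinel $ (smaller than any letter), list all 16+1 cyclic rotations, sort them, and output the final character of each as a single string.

cccaaabbcabccaba$

rank  rotation           last
    0  $ccaaacaabbcbbacc  c
    1  aaacaabbcbbacc$cc  c
    2  aabbcbbacc$ccaaac  c
    3  aacaabbcbbacc$cca  a
    4  abbcbbacc$ccaaaca  a
    5  acaabbcbbacc$ccaa  a
    6  acc$ccaaacaabbcbb  b
    7  bacc$ccaaacaabbcb  b
    8  bbacc$ccaaacaabbc  c
    9  bbcbbacc$ccaaacaa  a
   10  bcbbacc$ccaaacaab  b
   11  c$ccaaacaabbcbbac  c
   12  caaacaabbcbbacc$c  c
   13  caabbcbbacc$ccaaa  a
   14  cbbacc$ccaaacaabb  b
   15  cc$ccaaacaabbcbba  a
   16  ccaaacaabbcbbacc$  $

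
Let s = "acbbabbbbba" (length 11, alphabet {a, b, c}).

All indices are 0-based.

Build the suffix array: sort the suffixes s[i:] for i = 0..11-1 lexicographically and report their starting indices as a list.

rank | idx | suffix
   0 |  10 | a
   1 |   4 | abbbbba
   2 |   0 | acbbabbbbba
   3 |   9 | ba
   4 |   3 | babbbbba
   5 |   8 | bba
   6 |   2 | bbabbbbba
   7 |   7 | bbba
   8 |   6 | bbbba
   9 |   5 | bbbbba
  10 |   1 | cbbabbbbba

[10, 4, 0, 9, 3, 8, 2, 7, 6, 5, 1]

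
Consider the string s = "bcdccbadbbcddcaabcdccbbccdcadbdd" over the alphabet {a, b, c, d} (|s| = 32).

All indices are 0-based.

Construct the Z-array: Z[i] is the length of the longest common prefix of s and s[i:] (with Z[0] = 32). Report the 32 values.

Z[0]=32
i=1: outside box; Z[1]=0
i=2: outside box; Z[2]=0
i=3: outside box; Z[3]=0
i=4: outside box; Z[4]=0
i=5: outside box; Z[5]=1 scan→box=[5,6)
i=6: outside box; Z[6]=0
i=7: outside box; Z[7]=0
i=8: outside box; Z[8]=1 scan→box=[8,9)
i=9: outside box; Z[9]=3 scan→box=[9,12)
i=10: min(r-i=2, Z[1]=0)=0; Z[10]=0
i=11: min(r-i=1, Z[2]=0)=0; Z[11]=0
i=12: outside box; Z[12]=0
i=13: outside box; Z[13]=0
i=14: outside box; Z[14]=0
i=15: outside box; Z[15]=0
i=16: outside box; Z[16]=6 scan→box=[16,22)
i=17: min(r-i=5, Z[1]=0)=0; Z[17]=0
i=18: min(r-i=4, Z[2]=0)=0; Z[18]=0
i=19: min(r-i=3, Z[3]=0)=0; Z[19]=0
i=20: min(r-i=2, Z[4]=0)=0; Z[20]=0
i=21: min(r-i=1, Z[5]=1)=1; Z[21]=1
i=22: outside box; Z[22]=2 scan→box=[22,24)
i=23: min(r-i=1, Z[1]=0)=0; Z[23]=0
i=24: outside box; Z[24]=0
i=25: outside box; Z[25]=0
i=26: outside box; Z[26]=0
i=27: outside box; Z[27]=0
i=28: outside box; Z[28]=0
i=29: outside box; Z[29]=1 scan→box=[29,30)
i=30: outside box; Z[30]=0
i=31: outside box; Z[31]=0

[32, 0, 0, 0, 0, 1, 0, 0, 1, 3, 0, 0, 0, 0, 0, 0, 6, 0, 0, 0, 0, 1, 2, 0, 0, 0, 0, 0, 0, 1, 0, 0]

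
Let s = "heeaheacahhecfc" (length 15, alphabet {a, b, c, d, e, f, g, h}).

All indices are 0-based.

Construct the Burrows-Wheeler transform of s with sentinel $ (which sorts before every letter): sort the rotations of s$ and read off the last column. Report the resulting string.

rank  rotation          last
    0  $heeaheacahhecfc  c
    1  acahhecfc$heeahe  e
    2  aheacahhecfc$hee  e
    3  ahhecfc$heeaheac  c
    4  c$heeaheacahhecf  f
    5  cahhecfc$heeahea  a
    6  cfc$heeaheacahhe  e
    7  eacahhecfc$heeah  h
    8  eaheacahhecfc$he  e
    9  ecfc$heeaheacahh  h
   10  eeaheacahhecfc$h  h
   11  fc$heeaheacahhec  c
   12  heacahhecfc$heea  a
   13  hecfc$heeaheacah  h
   14  heeaheacahhecfc$  $
   15  hhecfc$heeaheaca  a

ceecfaehehhcah$a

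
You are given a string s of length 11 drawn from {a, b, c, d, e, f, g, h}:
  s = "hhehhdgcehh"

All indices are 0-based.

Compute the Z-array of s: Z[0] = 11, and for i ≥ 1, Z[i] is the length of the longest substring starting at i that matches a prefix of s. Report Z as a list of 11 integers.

[11, 1, 0, 2, 1, 0, 0, 0, 0, 2, 1]

Z[0]=11
i=1: i≥r, start 0; Z[1]=1 grow→box=[1,2)
i=2: i≥r, start 0; Z[2]=0
i=3: i≥r, start 0; Z[3]=2 grow→box=[3,5)
i=4: min(r-i=1, Z[1]=1)=1; Z[4]=1
i=5: i≥r, start 0; Z[5]=0
i=6: i≥r, start 0; Z[6]=0
i=7: i≥r, start 0; Z[7]=0
i=8: i≥r, start 0; Z[8]=0
i=9: i≥r, start 0; Z[9]=2 grow→box=[9,11)
i=10: min(r-i=1, Z[1]=1)=1; Z[10]=1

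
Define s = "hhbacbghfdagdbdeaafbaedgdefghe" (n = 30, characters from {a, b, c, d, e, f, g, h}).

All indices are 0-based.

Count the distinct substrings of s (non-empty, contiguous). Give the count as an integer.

439

rank | idx | suffix
   0 |  16 | aafbaedgdefghe
   1 |   3 | acbghfdagdbdeaafbaedgdefghe
   2 |  20 | aedgdefghe
   3 |  17 | afbaedgdefghe
   4 |  10 | agdbdeaafbaedgdefghe
   5 |   2 | bacbghfdagdbdeaafbaedgdefghe
   6 |  19 | baedgdefghe
   7 |  13 | bdeaafbaedgdefghe
   8 |   5 | bghfdagdbdeaafbaedgdefghe
   9 |   4 | cbghfdagdbdeaafbaedgdefghe
  10 |   9 | dagdbdeaafbaedgdefghe
  11 |  12 | dbdeaafbaedgdefghe
  12 |  14 | deaafbaedgdefghe
  13 |  24 | defghe
  14 |  22 | dgdefghe
  15 |  29 | e
  16 |  15 | eaafbaedgdefghe
  17 |  21 | edgdefghe
  18 |  25 | efghe
  19 |  18 | fbaedgdefghe
  20 |   8 | fdagdbdeaafbaedgdefghe
  21 |  26 | fghe
  22 |  11 | gdbdeaafbaedgdefghe
  23 |  23 | gdefghe
  24 |  27 | ghe
  25 |   6 | ghfdagdbdeaafbaedgdefghe
  26 |   1 | hbacbghfdagdbdeaafbaedgdefghe
  27 |  28 | he
  28 |   7 | hfdagdbdeaafbaedgdefghe
  29 |   0 | hhbacbghfdagdbdeaafbaedgdefghe

SA = [16, 3, 20, 17, 10, 2, 19, 13, 5, 4, 9, 12, 14, 24, 22, 29, 15, 21, 25, 18, 8, 26, 11, 23, 27, 6, 1, 28, 7, 0]
[i] adj suffixes → lcp
  [1] 16/3 → 1 ('a')
  [2] 3/20 → 1 ('a')
  [3] 20/17 → 1 ('a')
  [4] 17/10 → 1 ('a')
  [5] 10/2 → 0 ('')
  [6] 2/19 → 2 ('ba')
  [7] 19/13 → 1 ('b')
  [8] 13/5 → 1 ('b')
  [9] 5/4 → 0 ('')
  [10] 4/9 → 0 ('')
  [11] 9/12 → 1 ('d')
  [12] 12/14 → 1 ('d')
  [13] 14/24 → 2 ('de')
  [14] 24/22 → 1 ('d')
  [15] 22/29 → 0 ('')
  [16] 29/15 → 1 ('e')
  [17] 15/21 → 1 ('e')
  [18] 21/25 → 1 ('e')
  [19] 25/18 → 0 ('')
  [20] 18/8 → 1 ('f')
  [21] 8/26 → 1 ('f')
  [22] 26/11 → 0 ('')
  [23] 11/23 → 2 ('gd')
  [24] 23/27 → 1 ('g')
  [25] 27/6 → 2 ('gh')
  [26] 6/1 → 0 ('')
  [27] 1/28 → 1 ('h')
  [28] 28/7 → 1 ('h')
  [29] 7/0 → 1 ('h')

n(n+1)/2 = 30·31/2 = 465
Σ LCP = 0 + 1 + 1 + 1 + 1 + 0 + 2 + 1 + 1 + 0 + 0 + 1 + 1 + 2 + 1 + 0 + 1 + 1 + 1 + 0 + 1 + 1 + 0 + 2 + 1 + 2 + 0 + 1 + 1 + 1 = 26
distinct = 465 − 26 = 439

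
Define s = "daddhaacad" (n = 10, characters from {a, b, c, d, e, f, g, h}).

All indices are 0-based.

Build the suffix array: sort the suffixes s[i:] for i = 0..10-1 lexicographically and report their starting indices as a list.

rank | idx | suffix
   0 |   5 | aacad
   1 |   6 | acad
   2 |   8 | ad
   3 |   1 | addhaacad
   4 |   7 | cad
   5 |   9 | d
   6 |   0 | daddhaacad
   7 |   2 | ddhaacad
   8 |   3 | dhaacad
   9 |   4 | haacad

[5, 6, 8, 1, 7, 9, 0, 2, 3, 4]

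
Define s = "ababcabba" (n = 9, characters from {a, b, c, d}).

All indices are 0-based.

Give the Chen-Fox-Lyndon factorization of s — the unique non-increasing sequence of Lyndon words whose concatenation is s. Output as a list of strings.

["ababcabb", "a"]

emit factor 1: 'ababcabb' (i=0, period=8)
emit factor 2: 'a' (i=8, period=1)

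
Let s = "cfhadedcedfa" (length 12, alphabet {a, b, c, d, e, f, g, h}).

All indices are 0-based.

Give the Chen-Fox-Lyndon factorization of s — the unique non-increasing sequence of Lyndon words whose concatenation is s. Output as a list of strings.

["cfh", "adedcedf", "a"]

emit factor 1: 'cfh' (i=0, period=3)
emit factor 2: 'adedcedf' (i=3, period=8)
emit factor 3: 'a' (i=11, period=1)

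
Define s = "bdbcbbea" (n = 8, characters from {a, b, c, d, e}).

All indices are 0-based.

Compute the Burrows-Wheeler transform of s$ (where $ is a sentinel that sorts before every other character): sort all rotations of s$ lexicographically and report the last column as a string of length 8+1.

rank  rotation   last
    0  $bdbcbbea  a
    1  a$bdbcbbe  e
    2  bbea$bdbc  c
    3  bcbbea$bd  d
    4  bdbcbbea$  $
    5  bea$bdbcb  b
    6  cbbea$bdb  b
    7  dbcbbea$b  b
    8  ea$bdbcbb  b

aecd$bbbb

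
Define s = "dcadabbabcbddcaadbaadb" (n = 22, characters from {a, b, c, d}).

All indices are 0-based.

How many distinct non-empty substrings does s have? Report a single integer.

sorted suffixes:
  #0 SA[0]=18  'aadb'
  #1 SA[1]=14  'aadbaadb'
  #2 SA[2]=4  'abbabcbddcaadbaadb'
  #3 SA[3]=7  'abcbddcaadbaadb'
  #4 SA[4]=2  'adabbabcbddcaadbaadb'
  #5 SA[5]=19  'adb'
  #6 SA[6]=15  'adbaadb'
  #7 SA[7]=21  'b'
  #8 SA[8]=17  'baadb'
  #9 SA[9]=6  'babcbddcaadbaadb'
  #10 SA[10]=5  'bbabcbddcaadbaadb'
  #11 SA[11]=8  'bcbddcaadbaadb'
  #12 SA[12]=10  'bddcaadbaadb'
  #13 SA[13]=13  'caadbaadb'
  #14 SA[14]=1  'cadabbabcbddcaadbaadb'
  #15 SA[15]=9  'cbddcaadbaadb'
  #16 SA[16]=3  'dabbabcbddcaadbaadb'
  #17 SA[17]=20  'db'
  #18 SA[18]=16  'dbaadb'
  #19 SA[19]=12  'dcaadbaadb'
  #20 SA[20]=0  'dcadabbabcbddcaadbaadb'
  #21 SA[21]=11  'ddcaadbaadb'

SA = [18, 14, 4, 7, 2, 19, 15, 21, 17, 6, 5, 8, 10, 13, 1, 9, 3, 20, 16, 12, 0, 11]
i: (SA[i-1],SA[i]) lcp shared
  1: (18,14) 4 'aadb'
  2: (14,4) 1 'a'
  3: (4,7) 2 'ab'
  4: (7,2) 1 'a'
  5: (2,19) 2 'ad'
  6: (19,15) 3 'adb'
  7: (15,21) 0 ''
  8: (21,17) 1 'b'
  9: (17,6) 2 'ba'
  10: (6,5) 1 'b'
  11: (5,8) 1 'b'
  12: (8,10) 1 'b'
  13: (10,13) 0 ''
  14: (13,1) 2 'ca'
  15: (1,9) 1 'c'
  16: (9,3) 0 ''
  17: (3,20) 1 'd'
  18: (20,16) 2 'db'
  19: (16,12) 1 'd'
  20: (12,0) 3 'dca'
  21: (0,11) 1 'd'

n(n+1)/2 = 22·23/2 = 253
Σ LCP = 0 + 4 + 1 + 2 + 1 + 2 + 3 + 0 + 1 + 2 + 1 + 1 + 1 + 0 + 2 + 1 + 0 + 1 + 2 + 1 + 3 + 1 = 30
distinct = 253 − 30 = 223

223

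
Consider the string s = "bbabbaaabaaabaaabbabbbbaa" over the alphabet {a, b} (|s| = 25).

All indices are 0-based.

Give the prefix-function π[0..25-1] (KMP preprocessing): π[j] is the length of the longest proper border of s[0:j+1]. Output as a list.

π[0] = 0
j=1 s[j]='b': π[1]=1 (border 'b')
j=2 s[j]='a': k: 1→0; π[2]=0 (border '')
j=3 s[j]='b': π[3]=1 (border 'b')
j=4 s[j]='b': π[4]=2 (border 'bb')
j=5 s[j]='a': π[5]=3 (border 'bba')
j=6 s[j]='a': k: 3→0; π[6]=0 (border '')
j=7 s[j]='a': π[7]=0 (border '')
j=8 s[j]='b': π[8]=1 (border 'b')
j=9 s[j]='a': k: 1→0; π[9]=0 (border '')
j=10 s[j]='a': π[10]=0 (border '')
j=11 s[j]='a': π[11]=0 (border '')
j=12 s[j]='b': π[12]=1 (border 'b')
j=13 s[j]='a': k: 1→0; π[13]=0 (border '')
j=14 s[j]='a': π[14]=0 (border '')
j=15 s[j]='a': π[15]=0 (border '')
j=16 s[j]='b': π[16]=1 (border 'b')
j=17 s[j]='b': π[17]=2 (border 'bb')
j=18 s[j]='a': π[18]=3 (border 'bba')
j=19 s[j]='b': π[19]=4 (border 'bbab')
j=20 s[j]='b': π[20]=5 (border 'bbabb')
j=21 s[j]='b': k: 5→2→1; π[21]=2 (border 'bb')
j=22 s[j]='b': k: 2→1; π[22]=2 (border 'bb')
j=23 s[j]='a': π[23]=3 (border 'bba')
j=24 s[j]='a': k: 3→0; π[24]=0 (border '')

[0, 1, 0, 1, 2, 3, 0, 0, 1, 0, 0, 0, 1, 0, 0, 0, 1, 2, 3, 4, 5, 2, 2, 3, 0]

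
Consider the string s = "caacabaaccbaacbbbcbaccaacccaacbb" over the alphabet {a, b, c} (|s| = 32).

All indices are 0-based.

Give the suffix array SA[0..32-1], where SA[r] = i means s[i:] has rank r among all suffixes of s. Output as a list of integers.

[1, 27, 11, 6, 22, 4, 2, 28, 12, 19, 7, 23, 31, 10, 5, 18, 30, 14, 15, 16, 0, 26, 21, 3, 9, 17, 29, 13, 25, 20, 8, 24]

sorted suffixes:
  #0 SA[0]=1  'aacabaaccbaacbbbcbaccaacccaacbb'
  #1 SA[1]=27  'aacbb'
  #2 SA[2]=11  'aacbbbcbaccaacccaacbb'
  #3 SA[3]=6  'aaccbaacbbbcbaccaacccaacbb'
  #4 SA[4]=22  'aacccaacbb'
  #5 SA[5]=4  'abaaccbaacbbbcbaccaacccaacbb'
  #6 SA[6]=2  'acabaaccbaacbbbcbaccaacccaacbb'
  #7 SA[7]=28  'acbb'
  #8 SA[8]=12  'acbbbcbaccaacccaacbb'
  #9 SA[9]=19  'accaacccaacbb'
  #10 SA[10]=7  'accbaacbbbcbaccaacccaacbb'
  #11 SA[11]=23  'acccaacbb'
  #12 SA[12]=31  'b'
  #13 SA[13]=10  'baacbbbcbaccaacccaacbb'
  #14 SA[14]=5  'baaccbaacbbbcbaccaacccaacbb'
  #15 SA[15]=18  'baccaacccaacbb'
  #16 SA[16]=30  'bb'
  #17 SA[17]=14  'bbbcbaccaacccaacbb'
  #18 SA[18]=15  'bbcbaccaacccaacbb'
  #19 SA[19]=16  'bcbaccaacccaacbb'
  #20 SA[20]=0  'caacabaaccbaacbbbcbaccaacccaacbb'
  #21 SA[21]=26  'caacbb'
  #22 SA[22]=21  'caacccaacbb'
  #23 SA[23]=3  'cabaaccbaacbbbcbaccaacccaacbb'
  #24 SA[24]=9  'cbaacbbbcbaccaacccaacbb'
  #25 SA[25]=17  'cbaccaacccaacbb'
  #26 SA[26]=29  'cbb'
  #27 SA[27]=13  'cbbbcbaccaacccaacbb'
  #28 SA[28]=25  'ccaacbb'
  #29 SA[29]=20  'ccaacccaacbb'
  #30 SA[30]=8  'ccbaacbbbcbaccaacccaacbb'
  #31 SA[31]=24  'cccaacbb'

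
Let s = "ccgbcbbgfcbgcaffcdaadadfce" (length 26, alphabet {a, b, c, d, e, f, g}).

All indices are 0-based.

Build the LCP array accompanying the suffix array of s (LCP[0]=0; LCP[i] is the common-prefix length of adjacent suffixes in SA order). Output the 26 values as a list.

[0, 1, 2, 1, 0, 1, 1, 2, 0, 1, 2, 1, 1, 1, 1, 0, 2, 1, 0, 0, 2, 2, 1, 0, 1, 1]

sorted suffixes:
  #0 SA[0]=18  'aadadfce'
  #1 SA[1]=19  'adadfce'
  #2 SA[2]=21  'adfce'
  #3 SA[3]=13  'affcdaadadfce'
  #4 SA[4]=5  'bbgfcbgcaffcdaadadfce'
  #5 SA[5]=3  'bcbbgfcbgcaffcdaadadfce'
  #6 SA[6]=10  'bgcaffcdaadadfce'
  #7 SA[7]=6  'bgfcbgcaffcdaadadfce'
  #8 SA[8]=12  'caffcdaadadfce'
  #9 SA[9]=4  'cbbgfcbgcaffcdaadadfce'
  #10 SA[10]=9  'cbgcaffcdaadadfce'
  #11 SA[11]=0  'ccgbcbbgfcbgcaffcdaadadfce'
  #12 SA[12]=16  'cdaadadfce'
  #13 SA[13]=24  'ce'
  #14 SA[14]=1  'cgbcbbgfcbgcaffcdaadadfce'
  #15 SA[15]=17  'daadadfce'
  #16 SA[16]=20  'dadfce'
  #17 SA[17]=22  'dfce'
  #18 SA[18]=25  'e'
  #19 SA[19]=8  'fcbgcaffcdaadadfce'
  #20 SA[20]=15  'fcdaadadfce'
  #21 SA[21]=23  'fce'
  #22 SA[22]=14  'ffcdaadadfce'
  #23 SA[23]=2  'gbcbbgfcbgcaffcdaadadfce'
  #24 SA[24]=11  'gcaffcdaadadfce'
  #25 SA[25]=7  'gfcbgcaffcdaadadfce'

SA = [18, 19, 21, 13, 5, 3, 10, 6, 12, 4, 9, 0, 16, 24, 1, 17, 20, 22, 25, 8, 15, 23, 14, 2, 11, 7]
rank  pair      lcp
   1  s[18:],s[19:]  1  'a'
   2  s[19:],s[21:]  2  'ad'
   3  s[21:],s[13:]  1  'a'
   4  s[13:],s[5:]  0  ''
   5  s[5:],s[3:]  1  'b'
   6  s[3:],s[10:]  1  'b'
   7  s[10:],s[6:]  2  'bg'
   8  s[6:],s[12:]  0  ''
   9  s[12:],s[4:]  1  'c'
  10  s[4:],s[9:]  2  'cb'
  11  s[9:],s[0:]  1  'c'
  12  s[0:],s[16:]  1  'c'
  13  s[16:],s[24:]  1  'c'
  14  s[24:],s[1:]  1  'c'
  15  s[1:],s[17:]  0  ''
  16  s[17:],s[20:]  2  'da'
  17  s[20:],s[22:]  1  'd'
  18  s[22:],s[25:]  0  ''
  19  s[25:],s[8:]  0  ''
  20  s[8:],s[15:]  2  'fc'
  21  s[15:],s[23:]  2  'fc'
  22  s[23:],s[14:]  1  'f'
  23  s[14:],s[2:]  0  ''
  24  s[2:],s[11:]  1  'g'
  25  s[11:],s[7:]  1  'g'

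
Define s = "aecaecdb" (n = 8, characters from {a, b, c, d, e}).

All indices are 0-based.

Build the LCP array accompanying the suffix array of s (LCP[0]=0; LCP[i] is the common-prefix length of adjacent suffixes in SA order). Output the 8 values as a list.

[0, 3, 0, 0, 1, 0, 0, 2]

sorted suffixes:
  #0 SA[0]=0  'aecaecdb'
  #1 SA[1]=3  'aecdb'
  #2 SA[2]=7  'b'
  #3 SA[3]=2  'caecdb'
  #4 SA[4]=5  'cdb'
  #5 SA[5]=6  'db'
  #6 SA[6]=1  'ecaecdb'
  #7 SA[7]=4  'ecdb'

SA = [0, 3, 7, 2, 5, 6, 1, 4]
[i] adj suffixes → lcp
  [1] 0/3 → 3 ('aec')
  [2] 3/7 → 0 ('')
  [3] 7/2 → 0 ('')
  [4] 2/5 → 1 ('c')
  [5] 5/6 → 0 ('')
  [6] 6/1 → 0 ('')
  [7] 1/4 → 2 ('ec')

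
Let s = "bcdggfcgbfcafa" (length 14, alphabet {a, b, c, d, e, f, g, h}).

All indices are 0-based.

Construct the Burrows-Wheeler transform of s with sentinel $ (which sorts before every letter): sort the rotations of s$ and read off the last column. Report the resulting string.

afc$gfbfcabgcgd

rank  rotation         last
    0  $bcdggfcgbfcafa  a
    1  a$bcdggfcgbfcaf  f
    2  afa$bcdggfcgbfc  c
    3  bcdggfcgbfcafa$  $
    4  bfcafa$bcdggfcg  g
    5  cafa$bcdggfcgbf  f
    6  cdggfcgbfcafa$b  b
    7  cgbfcafa$bcdggf  f
    8  dggfcgbfcafa$bc  c
    9  fa$bcdggfcgbfca  a
   10  fcafa$bcdggfcgb  b
   11  fcgbfcafa$bcdgg  g
   12  gbfcafa$bcdggfc  c
   13  gfcgbfcafa$bcdg  g
   14  ggfcgbfcafa$bcd  d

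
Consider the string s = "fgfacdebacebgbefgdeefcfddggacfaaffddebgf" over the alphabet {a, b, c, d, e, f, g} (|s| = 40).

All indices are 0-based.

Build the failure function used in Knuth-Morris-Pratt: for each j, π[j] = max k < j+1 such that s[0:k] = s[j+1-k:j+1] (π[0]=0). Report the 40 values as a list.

[0, 0, 1, 0, 0, 0, 0, 0, 0, 0, 0, 0, 0, 0, 0, 1, 2, 0, 0, 0, 1, 0, 1, 0, 0, 0, 0, 0, 0, 1, 0, 0, 1, 1, 0, 0, 0, 0, 0, 1]

π[0] = 0
j=1 s[j]='g': π[1]=0 (border '')
j=2 s[j]='f': π[2]=1 (border 'f')
j=3 s[j]='a': k: 1→0; π[3]=0 (border '')
j=4 s[j]='c': π[4]=0 (border '')
j=5 s[j]='d': π[5]=0 (border '')
j=6 s[j]='e': π[6]=0 (border '')
j=7 s[j]='b': π[7]=0 (border '')
j=8 s[j]='a': π[8]=0 (border '')
j=9 s[j]='c': π[9]=0 (border '')
j=10 s[j]='e': π[10]=0 (border '')
j=11 s[j]='b': π[11]=0 (border '')
j=12 s[j]='g': π[12]=0 (border '')
j=13 s[j]='b': π[13]=0 (border '')
j=14 s[j]='e': π[14]=0 (border '')
j=15 s[j]='f': π[15]=1 (border 'f')
j=16 s[j]='g': π[16]=2 (border 'fg')
j=17 s[j]='d': k: 2→0; π[17]=0 (border '')
j=18 s[j]='e': π[18]=0 (border '')
j=19 s[j]='e': π[19]=0 (border '')
j=20 s[j]='f': π[20]=1 (border 'f')
j=21 s[j]='c': k: 1→0; π[21]=0 (border '')
j=22 s[j]='f': π[22]=1 (border 'f')
j=23 s[j]='d': k: 1→0; π[23]=0 (border '')
j=24 s[j]='d': π[24]=0 (border '')
j=25 s[j]='g': π[25]=0 (border '')
j=26 s[j]='g': π[26]=0 (border '')
j=27 s[j]='a': π[27]=0 (border '')
j=28 s[j]='c': π[28]=0 (border '')
j=29 s[j]='f': π[29]=1 (border 'f')
j=30 s[j]='a': k: 1→0; π[30]=0 (border '')
j=31 s[j]='a': π[31]=0 (border '')
j=32 s[j]='f': π[32]=1 (border 'f')
j=33 s[j]='f': k: 1→0; π[33]=1 (border 'f')
j=34 s[j]='d': k: 1→0; π[34]=0 (border '')
j=35 s[j]='d': π[35]=0 (border '')
j=36 s[j]='e': π[36]=0 (border '')
j=37 s[j]='b': π[37]=0 (border '')
j=38 s[j]='g': π[38]=0 (border '')
j=39 s[j]='f': π[39]=1 (border 'f')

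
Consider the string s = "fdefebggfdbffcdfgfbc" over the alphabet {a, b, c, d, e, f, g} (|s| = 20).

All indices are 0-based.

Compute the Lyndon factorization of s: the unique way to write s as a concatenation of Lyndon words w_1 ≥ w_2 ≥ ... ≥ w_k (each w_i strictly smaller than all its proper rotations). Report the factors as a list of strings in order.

["f", "defe", "bggfd", "bffcdfgf", "bc"]

emit factor 1: 'f' (i=0, period=1)
emit factor 2: 'defe' (i=1, period=4)
emit factor 3: 'bggfd' (i=5, period=5)
emit factor 4: 'bffcdfgf' (i=10, period=8)
emit factor 5: 'bc' (i=18, period=2)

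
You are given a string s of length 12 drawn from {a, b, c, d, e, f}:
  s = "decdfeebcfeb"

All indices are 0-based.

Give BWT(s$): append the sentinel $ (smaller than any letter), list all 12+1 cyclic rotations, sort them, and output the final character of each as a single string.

rank  rotation       last
    0  $decdfeebcfeb  b
    1  b$decdfeebcfe  e
    2  bcfeb$decdfee  e
    3  cdfeebcfeb$de  e
    4  cfeb$decdfeeb  b
    5  decdfeebcfeb$  $
    6  dfeebcfeb$dec  c
    7  eb$decdfeebcf  f
    8  ebcfeb$decdfe  e
    9  ecdfeebcfeb$d  d
   10  eebcfeb$decdf  f
   11  feb$decdfeebc  c
   12  feebcfeb$decd  d

beeeb$cfedfcd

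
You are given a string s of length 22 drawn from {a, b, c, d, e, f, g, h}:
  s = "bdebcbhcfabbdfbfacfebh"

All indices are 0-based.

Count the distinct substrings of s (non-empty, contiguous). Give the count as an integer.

233

rank→(start, suffix):
  0 → (9, 'abbdfbfacfebh')
  1 → (16, 'acfebh')
  2 → (10, 'bbdfbfacfebh')
  3 → (3, 'bcbhcfabbdfbfacfebh')
  4 → (0, 'bdebcbhcfabbdfbfacfebh')
  5 → (11, 'bdfbfacfebh')
  6 → (14, 'bfacfebh')
  7 → (20, 'bh')
  8 → (5, 'bhcfabbdfbfacfebh')
  9 → (4, 'cbhcfabbdfbfacfebh')
  10 → (7, 'cfabbdfbfacfebh')
  11 → (17, 'cfebh')
  12 → (1, 'debcbhcfabbdfbfacfebh')
  13 → (12, 'dfbfacfebh')
  14 → (2, 'ebcbhcfabbdfbfacfebh')
  15 → (19, 'ebh')
  16 → (8, 'fabbdfbfacfebh')
  17 → (15, 'facfebh')
  18 → (13, 'fbfacfebh')
  19 → (18, 'febh')
  20 → (21, 'h')
  21 → (6, 'hcfabbdfbfacfebh')

SA = [9, 16, 10, 3, 0, 11, 14, 20, 5, 4, 7, 17, 1, 12, 2, 19, 8, 15, 13, 18, 21, 6]
rank  pair      lcp
   1  s[9:],s[16:]  1  'a'
   2  s[16:],s[10:]  0  ''
   3  s[10:],s[3:]  1  'b'
   4  s[3:],s[0:]  1  'b'
   5  s[0:],s[11:]  2  'bd'
   6  s[11:],s[14:]  1  'b'
   7  s[14:],s[20:]  1  'b'
   8  s[20:],s[5:]  2  'bh'
   9  s[5:],s[4:]  0  ''
  10  s[4:],s[7:]  1  'c'
  11  s[7:],s[17:]  2  'cf'
  12  s[17:],s[1:]  0  ''
  13  s[1:],s[12:]  1  'd'
  14  s[12:],s[2:]  0  ''
  15  s[2:],s[19:]  2  'eb'
  16  s[19:],s[8:]  0  ''
  17  s[8:],s[15:]  2  'fa'
  18  s[15:],s[13:]  1  'f'
  19  s[13:],s[18:]  1  'f'
  20  s[18:],s[21:]  0  ''
  21  s[21:],s[6:]  1  'h'

n(n+1)/2 = 22·23/2 = 253
Σ LCP = 0 + 1 + 0 + 1 + 1 + 2 + 1 + 1 + 2 + 0 + 1 + 2 + 0 + 1 + 0 + 2 + 0 + 2 + 1 + 1 + 0 + 1 = 20
distinct = 253 − 20 = 233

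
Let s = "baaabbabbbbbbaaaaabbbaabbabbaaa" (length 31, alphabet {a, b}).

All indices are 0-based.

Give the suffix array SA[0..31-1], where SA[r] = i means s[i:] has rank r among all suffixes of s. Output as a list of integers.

sorted suffixes:
  #0 SA[0]=30  'a'
  #1 SA[1]=29  'aa'
  #2 SA[2]=28  'aaa'
  #3 SA[3]=13  'aaaaabbbaabbabbaaa'
  #4 SA[4]=14  'aaaabbbaabbabbaaa'
  #5 SA[5]=1  'aaabbabbbbbbaaaaabbbaabbabbaaa'
  #6 SA[6]=15  'aaabbbaabbabbaaa'
  #7 SA[7]=21  'aabbabbaaa'
  #8 SA[8]=2  'aabbabbbbbbaaaaabbbaabbabbaaa'
  #9 SA[9]=16  'aabbbaabbabbaaa'
  #10 SA[10]=25  'abbaaa'
  #11 SA[11]=22  'abbabbaaa'
  #12 SA[12]=3  'abbabbbbbbaaaaabbbaabbabbaaa'
  #13 SA[13]=17  'abbbaabbabbaaa'
  #14 SA[14]=6  'abbbbbbaaaaabbbaabbabbaaa'
  #15 SA[15]=27  'baaa'
  #16 SA[16]=12  'baaaaabbbaabbabbaaa'
  #17 SA[17]=0  'baaabbabbbbbbaaaaabbbaabbabbaaa'
  #18 SA[18]=20  'baabbabbaaa'
  #19 SA[19]=24  'babbaaa'
  #20 SA[20]=5  'babbbbbbaaaaabbbaabbabbaaa'
  #21 SA[21]=26  'bbaaa'
  #22 SA[22]=11  'bbaaaaabbbaabbabbaaa'
  #23 SA[23]=19  'bbaabbabbaaa'
  #24 SA[24]=23  'bbabbaaa'
  #25 SA[25]=4  'bbabbbbbbaaaaabbbaabbabbaaa'
  #26 SA[26]=10  'bbbaaaaabbbaabbabbaaa'
  #27 SA[27]=18  'bbbaabbabbaaa'
  #28 SA[28]=9  'bbbbaaaaabbbaabbabbaaa'
  #29 SA[29]=8  'bbbbbaaaaabbbaabbabbaaa'
  #30 SA[30]=7  'bbbbbbaaaaabbbaabbabbaaa'

[30, 29, 28, 13, 14, 1, 15, 21, 2, 16, 25, 22, 3, 17, 6, 27, 12, 0, 20, 24, 5, 26, 11, 19, 23, 4, 10, 18, 9, 8, 7]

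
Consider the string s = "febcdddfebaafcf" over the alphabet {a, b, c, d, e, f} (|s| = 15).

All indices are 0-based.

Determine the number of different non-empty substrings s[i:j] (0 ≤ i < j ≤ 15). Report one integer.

107

rank→(start, suffix):
  0 → (10, 'aafcf')
  1 → (11, 'afcf')
  2 → (9, 'baafcf')
  3 → (2, 'bcdddfebaafcf')
  4 → (3, 'cdddfebaafcf')
  5 → (13, 'cf')
  6 → (4, 'dddfebaafcf')
  7 → (5, 'ddfebaafcf')
  8 → (6, 'dfebaafcf')
  9 → (8, 'ebaafcf')
  10 → (1, 'ebcdddfebaafcf')
  11 → (14, 'f')
  12 → (12, 'fcf')
  13 → (7, 'febaafcf')
  14 → (0, 'febcdddfebaafcf')

SA = [10, 11, 9, 2, 3, 13, 4, 5, 6, 8, 1, 14, 12, 7, 0]
i: (SA[i-1],SA[i]) lcp shared
  1: (10,11) 1 'a'
  2: (11,9) 0 ''
  3: (9,2) 1 'b'
  4: (2,3) 0 ''
  5: (3,13) 1 'c'
  6: (13,4) 0 ''
  7: (4,5) 2 'dd'
  8: (5,6) 1 'd'
  9: (6,8) 0 ''
  10: (8,1) 2 'eb'
  11: (1,14) 0 ''
  12: (14,12) 1 'f'
  13: (12,7) 1 'f'
  14: (7,0) 3 'feb'

n(n+1)/2 = 15·16/2 = 120
Σ LCP = 0 + 1 + 0 + 1 + 0 + 1 + 0 + 2 + 1 + 0 + 2 + 0 + 1 + 1 + 3 = 13
distinct = 120 − 13 = 107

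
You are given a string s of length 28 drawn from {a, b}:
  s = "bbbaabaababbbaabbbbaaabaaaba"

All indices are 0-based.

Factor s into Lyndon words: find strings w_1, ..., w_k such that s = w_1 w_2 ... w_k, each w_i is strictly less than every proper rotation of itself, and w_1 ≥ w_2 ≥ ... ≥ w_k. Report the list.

["b", "b", "b", "aabaababbbaabbbb", "aaab", "aaab", "a"]

emit factor 1: 'b' (i=0, period=1)
emit factor 2: 'b' (i=1, period=1)
emit factor 3: 'b' (i=2, period=1)
emit factor 4: 'aabaababbbaabbbb' (i=3, period=16)
emit factor 5: 'aaab' (i=19, period=4)
emit factor 6: 'aaab' (i=23, period=4)
emit factor 7: 'a' (i=27, period=1)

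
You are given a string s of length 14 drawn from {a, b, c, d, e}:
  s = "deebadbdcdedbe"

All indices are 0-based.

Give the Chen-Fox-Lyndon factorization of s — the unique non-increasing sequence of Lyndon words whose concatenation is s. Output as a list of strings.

["dee", "b", "adbdcdedbe"]

emit factor 1: 'dee' (i=0, period=3)
emit factor 2: 'b' (i=3, period=1)
emit factor 3: 'adbdcdedbe' (i=4, period=10)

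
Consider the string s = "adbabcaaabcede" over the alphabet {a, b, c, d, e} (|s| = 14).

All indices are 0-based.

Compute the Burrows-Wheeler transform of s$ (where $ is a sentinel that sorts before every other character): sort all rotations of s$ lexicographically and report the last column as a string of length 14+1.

ecaba$daabbaedc

rank  rotation         last
    0  $adbabcaaabcede  e
    1  aaabcede$adbabc  c
    2  aabcede$adbabca  a
    3  abcaaabcede$adb  b
    4  abcede$adbabcaa  a
    5  adbabcaaabcede$  $
    6  babcaaabcede$ad  d
    7  bcaaabcede$adba  a
    8  bcede$adbabcaaa  a
    9  caaabcede$adbab  b
   10  cede$adbabcaaab  b
   11  dbabcaaabcede$a  a
   12  de$adbabcaaabce  e
   13  e$adbabcaaabced  d
   14  ede$adbabcaaabc  c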